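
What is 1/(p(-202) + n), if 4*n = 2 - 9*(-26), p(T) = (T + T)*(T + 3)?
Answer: 1/80455 ≈ 1.2429e-5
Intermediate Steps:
p(T) = 2*T*(3 + T) (p(T) = (2*T)*(3 + T) = 2*T*(3 + T))
n = 59 (n = (2 - 9*(-26))/4 = (2 + 234)/4 = (¼)*236 = 59)
1/(p(-202) + n) = 1/(2*(-202)*(3 - 202) + 59) = 1/(2*(-202)*(-199) + 59) = 1/(80396 + 59) = 1/80455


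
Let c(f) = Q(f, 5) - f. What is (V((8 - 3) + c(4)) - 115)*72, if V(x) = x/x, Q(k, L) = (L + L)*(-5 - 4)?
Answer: -8208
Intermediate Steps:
Q(k, L) = -18*L (Q(k, L) = (2*L)*(-9) = -18*L)
c(f) = -90 - f (c(f) = -18*5 - f = -90 - f)
V(x) = 1
(V((8 - 3) + c(4)) - 115)*72 = (1 - 115)*72 = -114*72 = -8208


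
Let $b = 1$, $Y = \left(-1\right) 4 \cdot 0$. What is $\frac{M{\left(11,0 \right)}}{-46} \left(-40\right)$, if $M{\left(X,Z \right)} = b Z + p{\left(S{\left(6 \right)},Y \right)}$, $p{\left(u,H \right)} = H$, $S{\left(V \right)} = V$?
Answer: $0$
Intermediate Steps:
$Y = 0$ ($Y = \left(-4\right) 0 = 0$)
$M{\left(X,Z \right)} = Z$ ($M{\left(X,Z \right)} = 1 Z + 0 = Z + 0 = Z$)
$\frac{M{\left(11,0 \right)}}{-46} \left(-40\right) = \frac{0}{-46} \left(-40\right) = 0 \left(- \frac{1}{46}\right) \left(-40\right) = 0 \left(-40\right) = 0$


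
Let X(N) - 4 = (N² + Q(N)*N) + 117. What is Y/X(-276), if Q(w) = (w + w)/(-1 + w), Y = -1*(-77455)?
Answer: 21455035/20981917 ≈ 1.0225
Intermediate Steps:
Y = 77455
Q(w) = 2*w/(-1 + w) (Q(w) = (2*w)/(-1 + w) = 2*w/(-1 + w))
X(N) = 121 + N² + 2*N²/(-1 + N) (X(N) = 4 + ((N² + (2*N/(-1 + N))*N) + 117) = 4 + ((N² + 2*N²/(-1 + N)) + 117) = 4 + (117 + N² + 2*N²/(-1 + N)) = 121 + N² + 2*N²/(-1 + N))
Y/X(-276) = 77455/(((-121 + (-276)² + (-276)³ + 121*(-276))/(-1 - 276))) = 77455/(((-121 + 76176 - 21024576 - 33396)/(-277))) = 77455/((-1/277*(-20981917))) = 77455/(20981917/277) = 77455*(277/20981917) = 21455035/20981917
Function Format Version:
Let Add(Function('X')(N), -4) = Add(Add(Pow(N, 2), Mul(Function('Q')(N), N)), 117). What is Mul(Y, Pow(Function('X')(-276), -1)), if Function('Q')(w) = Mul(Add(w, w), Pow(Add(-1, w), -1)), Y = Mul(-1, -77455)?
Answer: Rational(21455035, 20981917) ≈ 1.0225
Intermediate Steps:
Y = 77455
Function('Q')(w) = Mul(2, w, Pow(Add(-1, w), -1)) (Function('Q')(w) = Mul(Mul(2, w), Pow(Add(-1, w), -1)) = Mul(2, w, Pow(Add(-1, w), -1)))
Function('X')(N) = Add(121, Pow(N, 2), Mul(2, Pow(N, 2), Pow(Add(-1, N), -1))) (Function('X')(N) = Add(4, Add(Add(Pow(N, 2), Mul(Mul(2, N, Pow(Add(-1, N), -1)), N)), 117)) = Add(4, Add(Add(Pow(N, 2), Mul(2, Pow(N, 2), Pow(Add(-1, N), -1))), 117)) = Add(4, Add(117, Pow(N, 2), Mul(2, Pow(N, 2), Pow(Add(-1, N), -1)))) = Add(121, Pow(N, 2), Mul(2, Pow(N, 2), Pow(Add(-1, N), -1))))
Mul(Y, Pow(Function('X')(-276), -1)) = Mul(77455, Pow(Mul(Pow(Add(-1, -276), -1), Add(-121, Pow(-276, 2), Pow(-276, 3), Mul(121, -276))), -1)) = Mul(77455, Pow(Mul(Pow(-277, -1), Add(-121, 76176, -21024576, -33396)), -1)) = Mul(77455, Pow(Mul(Rational(-1, 277), -20981917), -1)) = Mul(77455, Pow(Rational(20981917, 277), -1)) = Mul(77455, Rational(277, 20981917)) = Rational(21455035, 20981917)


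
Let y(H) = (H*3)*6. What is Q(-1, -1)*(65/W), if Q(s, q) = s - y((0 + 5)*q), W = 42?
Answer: 5785/42 ≈ 137.74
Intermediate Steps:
y(H) = 18*H (y(H) = (3*H)*6 = 18*H)
Q(s, q) = s - 90*q (Q(s, q) = s - 18*(0 + 5)*q = s - 18*5*q = s - 90*q)
Q(-1, -1)*(65/W) = (-1 - 90*(-1))*(65/42) = (-1 + 90)*(65*(1/42)) = 89*(65/42) = 5785/42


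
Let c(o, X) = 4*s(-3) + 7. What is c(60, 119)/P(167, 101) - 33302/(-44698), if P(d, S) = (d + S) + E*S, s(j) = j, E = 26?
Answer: 48076249/64678006 ≈ 0.74332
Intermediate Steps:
c(o, X) = -5 (c(o, X) = 4*(-3) + 7 = -12 + 7 = -5)
P(d, S) = d + 27*S (P(d, S) = (d + S) + 26*S = (S + d) + 26*S = d + 27*S)
c(60, 119)/P(167, 101) - 33302/(-44698) = -5/(167 + 27*101) - 33302/(-44698) = -5/(167 + 2727) - 33302*(-1/44698) = -5/2894 + 16651/22349 = 48076249/64678006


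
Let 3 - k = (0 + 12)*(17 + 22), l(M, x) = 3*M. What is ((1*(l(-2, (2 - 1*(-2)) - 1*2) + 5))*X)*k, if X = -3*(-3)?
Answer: 4185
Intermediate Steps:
X = 9
k = -465 (k = 3 - (0 + 12)*(17 + 22) = 3 - 12*39 = 3 - 1*468 = 3 - 468 = -465)
((1*(l(-2, (2 - 1*(-2)) - 1*2) + 5))*X)*k = ((1*(3*(-2) + 5))*9)*(-465) = ((1*(-6 + 5))*9)*(-465) = ((1*(-1))*9)*(-465) = -1*9*(-465) = -9*(-465) = 4185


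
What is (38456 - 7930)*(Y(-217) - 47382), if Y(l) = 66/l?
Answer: -313867110960/217 ≈ -1.4464e+9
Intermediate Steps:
(38456 - 7930)*(Y(-217) - 47382) = (38456 - 7930)*(66/(-217) - 47382) = 30526*(66*(-1/217) - 47382) = 30526*(-66/217 - 47382) = 30526*(-10281960/217) = -313867110960/217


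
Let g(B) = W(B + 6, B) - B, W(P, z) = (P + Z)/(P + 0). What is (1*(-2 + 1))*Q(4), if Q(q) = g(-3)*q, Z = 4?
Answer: -64/3 ≈ -21.333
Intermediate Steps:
W(P, z) = (4 + P)/P (W(P, z) = (P + 4)/(P + 0) = (4 + P)/P)
g(B) = -B + (10 + B)/(6 + B) (g(B) = (4 + (B + 6))/(B + 6) - B = (4 + (6 + B))/(6 + B) - B = (10 + B)/(6 + B) - B = -B + (10 + B)/(6 + B))
Q(q) = 16*q/3 (Q(q) = ((10 - 3 - 1*(-3)*(6 - 3))/(6 - 3))*q = ((10 - 3 - 1*(-3)*3)/3)*q = ((10 - 3 + 9)/3)*q = ((1/3)*16)*q = 16*q/3)
(1*(-2 + 1))*Q(4) = (1*(-2 + 1))*((16/3)*4) = (1*(-1))*(64/3) = -1*64/3 = -64/3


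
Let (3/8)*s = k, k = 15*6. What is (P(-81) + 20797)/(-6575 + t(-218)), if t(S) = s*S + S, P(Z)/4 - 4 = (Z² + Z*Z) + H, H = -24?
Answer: -73205/59113 ≈ -1.2384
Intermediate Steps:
k = 90
P(Z) = -80 + 8*Z² (P(Z) = 16 + 4*((Z² + Z*Z) - 24) = 16 + 4*((Z² + Z²) - 24) = 16 + 4*(2*Z² - 24) = 16 + 4*(-24 + 2*Z²) = 16 + (-96 + 8*Z²) = -80 + 8*Z²)
s = 240 (s = (8/3)*90 = 240)
t(S) = 241*S (t(S) = 240*S + S = 241*S)
(P(-81) + 20797)/(-6575 + t(-218)) = ((-80 + 8*(-81)²) + 20797)/(-6575 + 241*(-218)) = ((-80 + 8*6561) + 20797)/(-6575 - 52538) = ((-80 + 52488) + 20797)/(-59113) = (52408 + 20797)*(-1/59113) = 73205*(-1/59113) = -73205/59113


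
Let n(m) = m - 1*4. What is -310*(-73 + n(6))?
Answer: 22010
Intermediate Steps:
n(m) = -4 + m (n(m) = m - 4 = -4 + m)
-310*(-73 + n(6)) = -310*(-73 + (-4 + 6)) = -310*(-73 + 2) = -310*(-71) = 22010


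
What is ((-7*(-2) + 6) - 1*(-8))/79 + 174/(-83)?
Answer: -11422/6557 ≈ -1.7420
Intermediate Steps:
((-7*(-2) + 6) - 1*(-8))/79 + 174/(-83) = ((14 + 6) + 8)*(1/79) + 174*(-1/83) = (20 + 8)*(1/79) - 174/83 = 28*(1/79) - 174/83 = 28/79 - 174/83 = -11422/6557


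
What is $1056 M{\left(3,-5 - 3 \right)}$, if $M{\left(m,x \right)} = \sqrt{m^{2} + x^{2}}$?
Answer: $1056 \sqrt{73} \approx 9022.5$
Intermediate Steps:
$1056 M{\left(3,-5 - 3 \right)} = 1056 \sqrt{3^{2} + \left(-5 - 3\right)^{2}} = 1056 \sqrt{9 + \left(-5 - 3\right)^{2}} = 1056 \sqrt{9 + \left(-8\right)^{2}} = 1056 \sqrt{9 + 64} = 1056 \sqrt{73}$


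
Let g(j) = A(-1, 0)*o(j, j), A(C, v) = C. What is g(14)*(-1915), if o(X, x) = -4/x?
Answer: -3830/7 ≈ -547.14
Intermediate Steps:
g(j) = 4/j (g(j) = -(-4)/j = 4/j)
g(14)*(-1915) = (4/14)*(-1915) = (4*(1/14))*(-1915) = (2/7)*(-1915) = -3830/7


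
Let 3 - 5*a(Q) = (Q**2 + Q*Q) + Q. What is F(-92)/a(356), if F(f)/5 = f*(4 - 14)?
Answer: -920/10153 ≈ -0.090614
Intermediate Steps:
F(f) = -50*f (F(f) = 5*(f*(4 - 14)) = 5*(f*(-10)) = 5*(-10*f) = -50*f)
a(Q) = 3/5 - 2*Q**2/5 - Q/5 (a(Q) = 3/5 - ((Q**2 + Q*Q) + Q)/5 = 3/5 - ((Q**2 + Q**2) + Q)/5 = 3/5 - (2*Q**2 + Q)/5 = 3/5 - (Q + 2*Q**2)/5 = 3/5 + (-2*Q**2/5 - Q/5) = 3/5 - 2*Q**2/5 - Q/5)
F(-92)/a(356) = (-50*(-92))/(3/5 - 2/5*356**2 - 1/5*356) = 4600/(3/5 - 2/5*126736 - 356/5) = 4600/(3/5 - 253472/5 - 356/5) = 4600/(-50765) = 4600*(-1/50765) = -920/10153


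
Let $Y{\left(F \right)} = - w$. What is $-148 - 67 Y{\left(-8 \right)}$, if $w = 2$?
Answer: $-14$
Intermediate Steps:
$Y{\left(F \right)} = -2$ ($Y{\left(F \right)} = \left(-1\right) 2 = -2$)
$-148 - 67 Y{\left(-8 \right)} = -148 - -134 = -148 + 134 = -14$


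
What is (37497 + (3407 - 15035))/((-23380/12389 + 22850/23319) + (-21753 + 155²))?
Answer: 7473530585079/656116625182 ≈ 11.391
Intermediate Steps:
(37497 + (3407 - 15035))/((-23380/12389 + 22850/23319) + (-21753 + 155²)) = (37497 - 11628)/((-23380*1/12389 + 22850*(1/23319)) + (-21753 + 24025)) = 25869/((-23380/12389 + 22850/23319) + 2272) = 25869/(-262109570/288899091 + 2272) = 25869/(656116625182/288899091) = 25869*(288899091/656116625182) = 7473530585079/656116625182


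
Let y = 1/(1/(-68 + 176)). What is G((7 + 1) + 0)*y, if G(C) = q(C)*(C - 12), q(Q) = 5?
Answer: -2160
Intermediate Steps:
G(C) = -60 + 5*C (G(C) = 5*(C - 12) = 5*(-12 + C) = -60 + 5*C)
y = 108 (y = 1/(1/108) = 108)
G((7 + 1) + 0)*y = (-60 + 5*((7 + 1) + 0))*108 = (-60 + 5*(8 + 0))*108 = (-60 + 5*8)*108 = (-60 + 40)*108 = -20*108 = -2160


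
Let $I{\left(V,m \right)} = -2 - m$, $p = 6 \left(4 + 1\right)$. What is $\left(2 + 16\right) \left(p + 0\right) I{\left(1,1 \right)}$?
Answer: $-1620$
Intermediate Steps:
$p = 30$ ($p = 6 \cdot 5 = 30$)
$\left(2 + 16\right) \left(p + 0\right) I{\left(1,1 \right)} = \left(2 + 16\right) \left(30 + 0\right) \left(-2 - 1\right) = 18 \cdot 30 \left(-2 - 1\right) = 18 \cdot 30 \left(-3\right) = 18 \left(-90\right) = -1620$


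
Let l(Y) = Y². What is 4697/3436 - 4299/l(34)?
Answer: -583852/248251 ≈ -2.3519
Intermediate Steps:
4697/3436 - 4299/l(34) = 4697/3436 - 4299/(34²) = 4697*(1/3436) - 4299/1156 = 4697/3436 - 4299*1/1156 = 4697/3436 - 4299/1156 = -583852/248251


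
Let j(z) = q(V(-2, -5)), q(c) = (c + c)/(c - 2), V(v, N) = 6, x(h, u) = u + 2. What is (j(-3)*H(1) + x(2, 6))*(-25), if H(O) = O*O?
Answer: -275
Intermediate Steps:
x(h, u) = 2 + u
H(O) = O**2
q(c) = 2*c/(-2 + c) (q(c) = (2*c)/(-2 + c) = 2*c/(-2 + c))
j(z) = 3 (j(z) = 2*6/(-2 + 6) = 2*6/4 = 2*6*(1/4) = 3)
(j(-3)*H(1) + x(2, 6))*(-25) = (3*1**2 + (2 + 6))*(-25) = (3*1 + 8)*(-25) = (3 + 8)*(-25) = 11*(-25) = -275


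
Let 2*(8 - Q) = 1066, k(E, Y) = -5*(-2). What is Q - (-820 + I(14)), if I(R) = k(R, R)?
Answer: 285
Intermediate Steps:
k(E, Y) = 10
I(R) = 10
Q = -525 (Q = 8 - ½*1066 = 8 - 533 = -525)
Q - (-820 + I(14)) = -525 - (-820 + 10) = -525 - 1*(-810) = -525 + 810 = 285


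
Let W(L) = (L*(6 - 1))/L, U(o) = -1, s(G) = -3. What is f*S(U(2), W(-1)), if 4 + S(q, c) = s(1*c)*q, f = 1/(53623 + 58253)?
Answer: -1/111876 ≈ -8.9385e-6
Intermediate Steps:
W(L) = 5 (W(L) = (L*5)/L = (5*L)/L = 5)
f = 1/111876 ≈ 8.9385e-6
S(q, c) = -4 - 3*q
f*S(U(2), W(-1)) = (-4 - 3*(-1))/111876 = (-4 + 3)/111876 = (1/111876)*(-1) = -1/111876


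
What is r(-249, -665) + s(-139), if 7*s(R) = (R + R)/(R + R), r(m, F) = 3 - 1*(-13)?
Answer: 113/7 ≈ 16.143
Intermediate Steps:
r(m, F) = 16 (r(m, F) = 3 + 13 = 16)
s(R) = 1/7 (s(R) = ((R + R)/(R + R))/7 = ((2*R)/((2*R)))/7 = ((2*R)*(1/(2*R)))/7 = (1/7)*1 = 1/7)
r(-249, -665) + s(-139) = 16 + 1/7 = 113/7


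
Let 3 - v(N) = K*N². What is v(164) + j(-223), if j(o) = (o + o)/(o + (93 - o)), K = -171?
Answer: 427726921/93 ≈ 4.5992e+6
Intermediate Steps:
j(o) = 2*o/93 (j(o) = (2*o)/93 = (2*o)*(1/93) = 2*o/93)
v(N) = 3 + 171*N² (v(N) = 3 - (-171)*N² = 3 + 171*N²)
v(164) + j(-223) = (3 + 171*164²) + (2/93)*(-223) = (3 + 171*26896) - 446/93 = (3 + 4599216) - 446/93 = 4599219 - 446/93 = 427726921/93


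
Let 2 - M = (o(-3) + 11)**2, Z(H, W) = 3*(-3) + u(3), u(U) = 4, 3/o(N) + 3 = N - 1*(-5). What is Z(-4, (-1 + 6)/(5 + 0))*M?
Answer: 310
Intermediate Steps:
o(N) = 3/(2 + N) (o(N) = 3/(-3 + (N - 1*(-5))) = 3/(-3 + (N + 5)) = 3/(-3 + (5 + N)) = 3/(2 + N))
Z(H, W) = -5 (Z(H, W) = 3*(-3) + 4 = -9 + 4 = -5)
M = -62 (M = 2 - (3/(2 - 3) + 11)**2 = 2 - (3/(-1) + 11)**2 = 2 - (3*(-1) + 11)**2 = 2 - (-3 + 11)**2 = 2 - 1*8**2 = 2 - 1*64 = 2 - 64 = -62)
Z(-4, (-1 + 6)/(5 + 0))*M = -5*(-62) = 310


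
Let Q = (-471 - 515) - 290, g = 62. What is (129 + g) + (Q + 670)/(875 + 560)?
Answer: 273479/1435 ≈ 190.58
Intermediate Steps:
Q = -1276 (Q = -986 - 290 = -1276)
(129 + g) + (Q + 670)/(875 + 560) = (129 + 62) + (-1276 + 670)/(875 + 560) = 191 - 606/1435 = 273479/1435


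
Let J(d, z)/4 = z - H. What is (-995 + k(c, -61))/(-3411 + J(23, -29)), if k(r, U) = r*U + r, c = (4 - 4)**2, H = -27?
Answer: 995/3419 ≈ 0.29102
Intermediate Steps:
J(d, z) = 108 + 4*z (J(d, z) = 4*(z - 1*(-27)) = 4*(z + 27) = 4*(27 + z) = 108 + 4*z)
c = 0 (c = 0**2 = 0)
k(r, U) = r + U*r (k(r, U) = U*r + r = r + U*r)
(-995 + k(c, -61))/(-3411 + J(23, -29)) = (-995 + 0*(1 - 61))/(-3411 + (108 + 4*(-29))) = (-995 + 0*(-60))/(-3411 + (108 - 116)) = (-995 + 0)/(-3411 - 8) = -995/(-3419) = -995*(-1/3419) = 995/3419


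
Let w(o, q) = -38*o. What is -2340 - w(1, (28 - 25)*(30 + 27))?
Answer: -2302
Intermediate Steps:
-2340 - w(1, (28 - 25)*(30 + 27)) = -2340 - (-38) = -2340 - 1*(-38) = -2340 + 38 = -2302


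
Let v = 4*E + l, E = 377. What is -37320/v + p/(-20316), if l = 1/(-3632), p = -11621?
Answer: -179340570379/7418123292 ≈ -24.176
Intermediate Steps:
l = -1/3632 ≈ -0.00027533
v = 5477055/3632 (v = 4*377 - 1/3632 = 1508 - 1/3632 = 5477055/3632 ≈ 1508.0)
-37320/v + p/(-20316) = -37320/5477055/3632 - 11621/(-20316) = -37320*3632/5477055 - 11621*(-1/20316) = -9036416/365137 + 11621/20316 = -179340570379/7418123292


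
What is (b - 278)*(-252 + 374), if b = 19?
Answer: -31598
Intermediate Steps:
(b - 278)*(-252 + 374) = (19 - 278)*(-252 + 374) = -259*122 = -31598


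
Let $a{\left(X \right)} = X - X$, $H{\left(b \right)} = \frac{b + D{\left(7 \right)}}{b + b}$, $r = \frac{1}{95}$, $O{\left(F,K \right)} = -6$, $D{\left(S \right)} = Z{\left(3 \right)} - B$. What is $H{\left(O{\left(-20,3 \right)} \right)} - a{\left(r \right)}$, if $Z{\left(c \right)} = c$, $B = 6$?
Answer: $\frac{3}{4} \approx 0.75$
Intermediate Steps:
$D{\left(S \right)} = -3$ ($D{\left(S \right)} = 3 - 6 = -3$)
$r = \frac{1}{95} \approx 0.010526$
$H{\left(b \right)} = \frac{-3 + b}{2 b}$ ($H{\left(b \right)} = \frac{b - 3}{b + b} = \frac{-3 + b}{2 b}$)
$a{\left(X \right)} = 0$
$H{\left(O{\left(-20,3 \right)} \right)} - a{\left(r \right)} = \frac{-3 - 6}{2 \left(-6\right)} - 0 = \frac{1}{2} \left(- \frac{1}{6}\right) \left(-9\right) + 0 = \frac{3}{4} + 0 = \frac{3}{4}$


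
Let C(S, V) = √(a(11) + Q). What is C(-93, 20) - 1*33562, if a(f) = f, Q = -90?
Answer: -33562 + I*√79 ≈ -33562.0 + 8.8882*I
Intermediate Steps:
C(S, V) = I*√79 (C(S, V) = √(11 - 90) = √(-79) = I*√79)
C(-93, 20) - 1*33562 = I*√79 - 1*33562 = I*√79 - 33562 = -33562 + I*√79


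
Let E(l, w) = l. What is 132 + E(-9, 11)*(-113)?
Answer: 1149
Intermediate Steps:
132 + E(-9, 11)*(-113) = 132 - 9*(-113) = 132 + 1017 = 1149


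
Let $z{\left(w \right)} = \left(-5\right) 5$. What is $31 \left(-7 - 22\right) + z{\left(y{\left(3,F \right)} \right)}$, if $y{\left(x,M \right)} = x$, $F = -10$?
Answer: $-924$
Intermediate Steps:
$z{\left(w \right)} = -25$
$31 \left(-7 - 22\right) + z{\left(y{\left(3,F \right)} \right)} = 31 \left(-7 - 22\right) - 25 = 31 \left(-29\right) - 25 = -899 - 25 = -924$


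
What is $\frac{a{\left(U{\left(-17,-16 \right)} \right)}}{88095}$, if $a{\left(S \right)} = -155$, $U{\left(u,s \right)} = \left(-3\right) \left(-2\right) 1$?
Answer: $- \frac{31}{17619} \approx -0.0017595$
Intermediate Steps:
$U{\left(u,s \right)} = 6$ ($U{\left(u,s \right)} = 6 \cdot 1 = 6$)
$\frac{a{\left(U{\left(-17,-16 \right)} \right)}}{88095} = - \frac{155}{88095} = \left(-155\right) \frac{1}{88095} = - \frac{31}{17619}$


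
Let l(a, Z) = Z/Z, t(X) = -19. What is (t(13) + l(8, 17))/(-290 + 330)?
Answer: -9/20 ≈ -0.45000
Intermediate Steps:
l(a, Z) = 1
(t(13) + l(8, 17))/(-290 + 330) = (-19 + 1)/(-290 + 330) = -18/40 = -18*1/40 = -9/20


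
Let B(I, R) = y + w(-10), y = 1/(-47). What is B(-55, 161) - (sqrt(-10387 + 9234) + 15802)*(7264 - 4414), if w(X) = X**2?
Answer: -2116673201/47 - 2850*I*sqrt(1153) ≈ -4.5036e+7 - 96774.0*I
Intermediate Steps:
y = -1/47 ≈ -0.021277
B(I, R) = 4699/47 (B(I, R) = -1/47 + (-10)**2 = -1/47 + 100 = 4699/47)
B(-55, 161) - (sqrt(-10387 + 9234) + 15802)*(7264 - 4414) = 4699/47 - (sqrt(-10387 + 9234) + 15802)*(7264 - 4414) = 4699/47 - (sqrt(-1153) + 15802)*2850 = 4699/47 - (I*sqrt(1153) + 15802)*2850 = 4699/47 - (15802 + I*sqrt(1153))*2850 = 4699/47 - (45035700 + 2850*I*sqrt(1153)) = 4699/47 + (-45035700 - 2850*I*sqrt(1153)) = -2116673201/47 - 2850*I*sqrt(1153)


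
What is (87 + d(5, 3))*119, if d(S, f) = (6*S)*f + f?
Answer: 21420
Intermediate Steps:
d(S, f) = f + 6*S*f (d(S, f) = 6*S*f + f = f + 6*S*f)
(87 + d(5, 3))*119 = (87 + 3*(1 + 6*5))*119 = (87 + 3*(1 + 30))*119 = (87 + 3*31)*119 = (87 + 93)*119 = 180*119 = 21420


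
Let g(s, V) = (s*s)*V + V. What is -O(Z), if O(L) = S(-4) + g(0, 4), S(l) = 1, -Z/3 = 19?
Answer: -5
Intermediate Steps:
Z = -57 (Z = -3*19 = -57)
g(s, V) = V + V*s² (g(s, V) = s²*V + V = V*s² + V = V + V*s²)
O(L) = 5 (O(L) = 1 + 4*(1 + 0²) = 1 + 4*(1 + 0) = 1 + 4*1 = 1 + 4 = 5)
-O(Z) = -1*5 = -5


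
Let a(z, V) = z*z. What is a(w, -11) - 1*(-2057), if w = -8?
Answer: 2121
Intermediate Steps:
a(z, V) = z²
a(w, -11) - 1*(-2057) = (-8)² - 1*(-2057) = 64 + 2057 = 2121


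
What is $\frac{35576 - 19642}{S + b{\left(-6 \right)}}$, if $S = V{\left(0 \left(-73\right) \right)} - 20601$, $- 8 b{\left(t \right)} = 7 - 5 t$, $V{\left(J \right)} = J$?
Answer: $- \frac{127472}{164845} \approx -0.77328$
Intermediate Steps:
$b{\left(t \right)} = - \frac{7}{8} + \frac{5 t}{8}$ ($b{\left(t \right)} = - \frac{7 - 5 t}{8} = - \frac{7}{8} + \frac{5 t}{8}$)
$S = -20601$ ($S = 0 \left(-73\right) - 20601 = 0 - 20601 = -20601$)
$\frac{35576 - 19642}{S + b{\left(-6 \right)}} = \frac{35576 - 19642}{-20601 + \left(- \frac{7}{8} + \frac{5}{8} \left(-6\right)\right)} = \frac{35576 - 19642}{-20601 - \frac{37}{8}} = \frac{15934}{- \frac{164845}{8}} = 15934 \left(- \frac{8}{164845}\right) = - \frac{127472}{164845}$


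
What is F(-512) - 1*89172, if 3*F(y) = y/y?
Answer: -267515/3 ≈ -89172.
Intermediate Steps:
F(y) = ⅓ (F(y) = (y/y)/3 = (⅓)*1 = ⅓)
F(-512) - 1*89172 = ⅓ - 1*89172 = ⅓ - 89172 = -267515/3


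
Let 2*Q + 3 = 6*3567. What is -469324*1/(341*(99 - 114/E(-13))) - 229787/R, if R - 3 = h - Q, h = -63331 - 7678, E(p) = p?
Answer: -777447811798/78068134551 ≈ -9.9586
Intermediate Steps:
h = -71009
Q = 21399/2 (Q = -3/2 + (6*3567)/2 = -3/2 + (½)*21402 = -3/2 + 10701 = 21399/2 ≈ 10700.)
R = -163411/2 (R = 3 + (-71009 - 1*21399/2) = 3 + (-71009 - 21399/2) = 3 - 163417/2 = -163411/2 ≈ -81706.)
-469324*1/(341*(99 - 114/E(-13))) - 229787/R = -469324*1/(341*(99 - 114/(-13))) - 229787/(-163411/2) = -469324*1/(341*(99 - 114*(-1/13))) - 229787*(-2/163411) = -469324*1/(341*(99 + 114/13)) + 459574/163411 = -469324/((1401/13)*341) + 459574/163411 = -469324/477741/13 + 459574/163411 = -469324*13/477741 + 459574/163411 = -6101212/477741 + 459574/163411 = -777447811798/78068134551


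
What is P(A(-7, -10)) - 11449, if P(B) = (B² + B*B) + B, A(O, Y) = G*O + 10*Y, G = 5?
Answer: 24866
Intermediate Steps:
A(O, Y) = 5*O + 10*Y
P(B) = B + 2*B² (P(B) = (B² + B²) + B = 2*B² + B = B + 2*B²)
P(A(-7, -10)) - 11449 = (5*(-7) + 10*(-10))*(1 + 2*(5*(-7) + 10*(-10))) - 11449 = (-35 - 100)*(1 + 2*(-35 - 100)) - 11449 = -135*(1 + 2*(-135)) - 11449 = -135*(1 - 270) - 11449 = -135*(-269) - 11449 = 36315 - 11449 = 24866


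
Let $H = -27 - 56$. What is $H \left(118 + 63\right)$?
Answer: $-15023$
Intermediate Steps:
$H = -83$
$H \left(118 + 63\right) = - 83 \left(118 + 63\right) = \left(-83\right) 181 = -15023$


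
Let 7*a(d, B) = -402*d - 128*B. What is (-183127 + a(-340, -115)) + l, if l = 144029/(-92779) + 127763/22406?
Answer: -2350007239620765/14551643918 ≈ -1.6149e+5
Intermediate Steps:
a(d, B) = -402*d/7 - 128*B/7 (a(d, B) = (-402*d - 128*B)/7 = -402*d/7 - 128*B/7)
l = 8626609603/2078806274 (l = 144029*(-1/92779) + 127763*(1/22406) = -144029/92779 + 127763/22406 = 8626609603/2078806274 ≈ 4.1498)
(-183127 + a(-340, -115)) + l = (-183127 + (-402/7*(-340) - 128/7*(-115))) + 8626609603/2078806274 = (-183127 + (136680/7 + 14720/7)) + 8626609603/2078806274 = (-183127 + 151400/7) + 8626609603/2078806274 = -1130489/7 + 8626609603/2078806274 = -2350007239620765/14551643918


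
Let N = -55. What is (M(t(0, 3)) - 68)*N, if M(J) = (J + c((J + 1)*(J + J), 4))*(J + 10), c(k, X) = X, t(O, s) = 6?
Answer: -5060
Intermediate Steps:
M(J) = (4 + J)*(10 + J) (M(J) = (J + 4)*(J + 10) = (4 + J)*(10 + J))
(M(t(0, 3)) - 68)*N = ((40 + 6² + 14*6) - 68)*(-55) = ((40 + 36 + 84) - 68)*(-55) = (160 - 68)*(-55) = 92*(-55) = -5060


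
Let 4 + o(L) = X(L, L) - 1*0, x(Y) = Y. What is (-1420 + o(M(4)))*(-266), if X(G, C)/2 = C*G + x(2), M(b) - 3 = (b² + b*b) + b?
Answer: -431452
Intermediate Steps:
M(b) = 3 + b + 2*b² (M(b) = 3 + ((b² + b*b) + b) = 3 + ((b² + b²) + b) = 3 + (2*b² + b) = 3 + (b + 2*b²) = 3 + b + 2*b²)
X(G, C) = 4 + 2*C*G (X(G, C) = 2*(C*G + 2) = 2*(2 + C*G) = 4 + 2*C*G)
o(L) = 2*L² (o(L) = -4 + ((4 + 2*L*L) - 1*0) = -4 + ((4 + 2*L²) + 0) = -4 + (4 + 2*L²) = 2*L²)
(-1420 + o(M(4)))*(-266) = (-1420 + 2*(3 + 4 + 2*4²)²)*(-266) = (-1420 + 2*(3 + 4 + 2*16)²)*(-266) = (-1420 + 2*(3 + 4 + 32)²)*(-266) = (-1420 + 2*39²)*(-266) = (-1420 + 2*1521)*(-266) = (-1420 + 3042)*(-266) = 1622*(-266) = -431452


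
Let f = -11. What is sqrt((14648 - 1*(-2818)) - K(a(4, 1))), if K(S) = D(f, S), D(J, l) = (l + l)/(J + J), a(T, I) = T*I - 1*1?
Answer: 7*sqrt(43131)/11 ≈ 132.16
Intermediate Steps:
a(T, I) = -1 + I*T (a(T, I) = I*T - 1 = -1 + I*T)
D(J, l) = l/J (D(J, l) = (2*l)/((2*J)) = (2*l)*(1/(2*J)) = l/J)
K(S) = -S/11 (K(S) = S/(-11) = S*(-1/11) = -S/11)
sqrt((14648 - 1*(-2818)) - K(a(4, 1))) = sqrt((14648 - 1*(-2818)) - (-1)*(-1 + 1*4)/11) = sqrt((14648 + 2818) - (-1)*(-1 + 4)/11) = sqrt(17466 - (-1)*3/11) = sqrt(17466 - 1*(-3/11)) = sqrt(17466 + 3/11) = sqrt(192129/11) = 7*sqrt(43131)/11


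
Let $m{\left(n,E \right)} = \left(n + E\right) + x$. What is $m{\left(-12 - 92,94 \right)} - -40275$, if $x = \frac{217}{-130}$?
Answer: $\frac{5234233}{130} \approx 40263.0$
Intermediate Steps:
$x = - \frac{217}{130}$ ($x = 217 \left(- \frac{1}{130}\right) = - \frac{217}{130} \approx -1.6692$)
$m{\left(n,E \right)} = - \frac{217}{130} + E + n$ ($m{\left(n,E \right)} = \left(n + E\right) - \frac{217}{130} = \left(E + n\right) - \frac{217}{130} = - \frac{217}{130} + E + n$)
$m{\left(-12 - 92,94 \right)} - -40275 = \left(- \frac{217}{130} + 94 - 104\right) - -40275 = \left(- \frac{217}{130} + 94 - 104\right) + 40275 = - \frac{1517}{130} + 40275 = \frac{5234233}{130}$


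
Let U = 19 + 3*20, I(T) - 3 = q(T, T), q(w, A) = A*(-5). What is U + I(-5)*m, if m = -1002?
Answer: -27977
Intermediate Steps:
q(w, A) = -5*A
I(T) = 3 - 5*T
U = 79 (U = 19 + 60 = 79)
U + I(-5)*m = 79 + (3 - 5*(-5))*(-1002) = 79 + (3 + 25)*(-1002) = 79 + 28*(-1002) = 79 - 28056 = -27977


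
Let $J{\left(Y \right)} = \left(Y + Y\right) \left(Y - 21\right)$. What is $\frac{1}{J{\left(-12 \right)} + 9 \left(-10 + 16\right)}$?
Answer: $\frac{1}{846} \approx 0.001182$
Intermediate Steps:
$J{\left(Y \right)} = 2 Y \left(-21 + Y\right)$
$\frac{1}{J{\left(-12 \right)} + 9 \left(-10 + 16\right)} = \frac{1}{2 \left(-12\right) \left(-21 - 12\right) + 9 \left(-10 + 16\right)} = \frac{1}{2 \left(-12\right) \left(-33\right) + 9 \cdot 6} = \frac{1}{792 + 54} = \frac{1}{846}$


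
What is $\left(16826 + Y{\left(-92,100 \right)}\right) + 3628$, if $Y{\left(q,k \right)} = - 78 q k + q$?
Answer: $737962$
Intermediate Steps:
$Y{\left(q,k \right)} = q - 78 k q$ ($Y{\left(q,k \right)} = - 78 k q + q = q - 78 k q$)
$\left(16826 + Y{\left(-92,100 \right)}\right) + 3628 = \left(16826 - 92 \left(1 - 7800\right)\right) + 3628 = \left(16826 - -717508\right) + 3628 = \left(16826 + 717508\right) + 3628 = 734334 + 3628 = 737962$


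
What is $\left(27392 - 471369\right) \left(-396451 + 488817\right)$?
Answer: $-41008379582$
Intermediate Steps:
$\left(27392 - 471369\right) \left(-396451 + 488817\right) = \left(-443977\right) 92366 = -41008379582$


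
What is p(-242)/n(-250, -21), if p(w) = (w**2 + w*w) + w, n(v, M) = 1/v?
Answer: -29221500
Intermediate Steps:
p(w) = w + 2*w**2 (p(w) = (w**2 + w**2) + w = 2*w**2 + w = w + 2*w**2)
p(-242)/n(-250, -21) = (-242*(1 + 2*(-242)))/(1/(-250)) = (-242*(1 - 484))/(-1/250) = -242*(-483)*(-250) = 116886*(-250) = -29221500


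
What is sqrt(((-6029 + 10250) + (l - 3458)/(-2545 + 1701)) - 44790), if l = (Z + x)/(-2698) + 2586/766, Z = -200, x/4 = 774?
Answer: I*sqrt(1928398649014125641463)/218033474 ≈ 201.41*I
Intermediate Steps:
x = 3096 (x = 4*774 = 3096)
l = 1189673/516667 (l = (-200 + 3096)/(-2698) + 2586/766 = 2896*(-1/2698) + 2586*(1/766) = -1448/1349 + 1293/383 = 1189673/516667 ≈ 2.3026)
sqrt(((-6029 + 10250) + (l - 3458)/(-2545 + 1701)) - 44790) = sqrt(((-6029 + 10250) + (1189673/516667 - 3458)/(-2545 + 1701)) - 44790) = sqrt((4221 - 1785444813/516667/(-844)) - 44790) = sqrt((4221 - 1785444813/516667*(-1/844)) - 44790) = sqrt((4221 + 1785444813/436066948) - 44790) = sqrt(1842424032321/436066948 - 44790) = sqrt(-17689014568599/436066948) = I*sqrt(1928398649014125641463)/218033474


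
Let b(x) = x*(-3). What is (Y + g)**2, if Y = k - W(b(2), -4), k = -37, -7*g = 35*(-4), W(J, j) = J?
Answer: 121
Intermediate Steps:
b(x) = -3*x
g = 20 (g = -5*(-4) = -1/7*(-140) = 20)
Y = -31 (Y = -37 - (-3)*2 = -37 - 1*(-6) = -37 + 6 = -31)
(Y + g)**2 = (-31 + 20)**2 = (-11)**2 = 121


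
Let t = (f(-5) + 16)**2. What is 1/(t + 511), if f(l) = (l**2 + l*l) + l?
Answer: 1/4232 ≈ 0.00023629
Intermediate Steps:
f(l) = l + 2*l**2 (f(l) = (l**2 + l**2) + l = 2*l**2 + l = l + 2*l**2)
t = 3721 (t = (-5*(1 + 2*(-5)) + 16)**2 = (-5*(1 - 10) + 16)**2 = (-5*(-9) + 16)**2 = (45 + 16)**2 = 61**2 = 3721)
1/(t + 511) = 1/(3721 + 511) = 1/4232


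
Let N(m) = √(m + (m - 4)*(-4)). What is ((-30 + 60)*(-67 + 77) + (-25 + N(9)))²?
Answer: (275 + I*√11)² ≈ 75614.0 + 1824.0*I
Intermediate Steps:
N(m) = √(16 - 3*m) (N(m) = √(m + (-4 + m)*(-4)) = √(m + (16 - 4*m)) = √(16 - 3*m))
((-30 + 60)*(-67 + 77) + (-25 + N(9)))² = ((-30 + 60)*(-67 + 77) + (-25 + √(16 - 3*9)))² = (30*10 + (-25 + √(16 - 27)))² = (300 + (-25 + √(-11)))² = (300 + (-25 + I*√11))² = (275 + I*√11)²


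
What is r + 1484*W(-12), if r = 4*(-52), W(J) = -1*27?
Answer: -40276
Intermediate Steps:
W(J) = -27
r = -208
r + 1484*W(-12) = -208 + 1484*(-27) = -208 - 40068 = -40276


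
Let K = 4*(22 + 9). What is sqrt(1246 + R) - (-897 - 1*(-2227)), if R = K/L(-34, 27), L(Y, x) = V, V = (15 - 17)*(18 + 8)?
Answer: -1330 + sqrt(210171)/13 ≈ -1294.7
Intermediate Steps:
V = -52 (V = -2*26 = -52)
L(Y, x) = -52
K = 124 (K = 4*31 = 124)
R = -31/13 (R = 124/(-52) = 124*(-1/52) = -31/13 ≈ -2.3846)
sqrt(1246 + R) - (-897 - 1*(-2227)) = sqrt(1246 - 31/13) - (-897 - 1*(-2227)) = sqrt(16167/13) - (-897 + 2227) = sqrt(210171)/13 - 1*1330 = sqrt(210171)/13 - 1330 = -1330 + sqrt(210171)/13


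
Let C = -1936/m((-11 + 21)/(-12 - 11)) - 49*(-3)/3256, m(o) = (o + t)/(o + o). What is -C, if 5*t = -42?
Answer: 78776531/413512 ≈ 190.51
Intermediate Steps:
t = -42/5 (t = (⅕)*(-42) = -42/5 ≈ -8.4000)
m(o) = (-42/5 + o)/(2*o) (m(o) = (o - 42/5)/(o + o) = (-42/5 + o)/((2*o)) = (-42/5 + o)*(1/(2*o)) = (-42/5 + o)/(2*o))
C = -78776531/413512 (C = -1936*10*(-11 + 21)/((-42 + 5*((-11 + 21)/(-12 - 11)))*(-12 - 11)) - 49*(-3)/3256 = -1936*(-100/(23*(-42 + 5*(10/(-23))))) + 147*(1/3256) = -1936*(-100/(23*(-42 + 5*(10*(-1/23))))) + 147/3256 = -1936*(-100/(23*(-42 + 5*(-10/23)))) + 147/3256 = -1936*(-100/(23*(-42 - 50/23))) + 147/3256 = -1936/((⅒)*(-23/10)*(-1016/23)) + 147/3256 = -1936/254/25 + 147/3256 = -1936*25/254 + 147/3256 = -24200/127 + 147/3256 = -78776531/413512 ≈ -190.51)
-C = -1*(-78776531/413512) = 78776531/413512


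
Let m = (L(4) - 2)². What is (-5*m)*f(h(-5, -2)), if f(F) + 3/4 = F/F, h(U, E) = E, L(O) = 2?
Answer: 0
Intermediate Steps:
f(F) = ¼ (f(F) = -¾ + F/F = -¾ + 1 = ¼)
m = 0 (m = (2 - 2)² = 0² = 0)
(-5*m)*f(h(-5, -2)) = -5*0*(¼) = 0*(¼) = 0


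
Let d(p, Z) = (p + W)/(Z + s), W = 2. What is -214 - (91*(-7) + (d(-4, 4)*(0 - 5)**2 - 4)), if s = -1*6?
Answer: 402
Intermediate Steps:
s = -6
d(p, Z) = (2 + p)/(-6 + Z) (d(p, Z) = (p + 2)/(Z - 6) = (2 + p)/(-6 + Z))
-214 - (91*(-7) + (d(-4, 4)*(0 - 5)**2 - 4)) = -214 - (91*(-7) + (((2 - 4)/(-6 + 4))*(0 - 5)**2 - 4)) = -214 - (-637 + ((-2/(-2))*(-5)**2 - 4)) = -214 - (-637 + (-1/2*(-2)*25 - 4)) = -214 - (-637 + (1*25 - 4)) = -214 - (-637 + (25 - 4)) = -214 - (-637 + 21) = -214 - 1*(-616) = -214 + 616 = 402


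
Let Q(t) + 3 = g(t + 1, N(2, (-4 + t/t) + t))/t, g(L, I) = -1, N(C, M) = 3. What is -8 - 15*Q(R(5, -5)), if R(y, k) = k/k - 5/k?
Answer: 89/2 ≈ 44.500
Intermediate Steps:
R(y, k) = 1 - 5/k
Q(t) = -3 - 1/t
-8 - 15*Q(R(5, -5)) = -8 - 15*(-3 - 1/((-5 - 5)/(-5))) = -8 - 15*(-3 - 1/((-⅕*(-10)))) = -8 - 15*(-3 - 1/2) = -8 - 15*(-3 - 1*½) = -8 - 15*(-3 - ½) = -8 - 15*(-7/2) = -8 + 105/2 = 89/2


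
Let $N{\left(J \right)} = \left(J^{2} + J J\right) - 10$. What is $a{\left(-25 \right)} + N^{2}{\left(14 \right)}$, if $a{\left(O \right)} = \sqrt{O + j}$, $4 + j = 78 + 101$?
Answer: $145924 + 5 \sqrt{6} \approx 1.4594 \cdot 10^{5}$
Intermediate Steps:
$N{\left(J \right)} = -10 + 2 J^{2}$ ($N{\left(J \right)} = \left(J^{2} + J^{2}\right) - 10 = 2 J^{2} - 10 = -10 + 2 J^{2}$)
$j = 175$ ($j = -4 + \left(78 + 101\right) = -4 + 179 = 175$)
$a{\left(O \right)} = \sqrt{175 + O}$ ($a{\left(O \right)} = \sqrt{O + 175} = \sqrt{175 + O}$)
$a{\left(-25 \right)} + N^{2}{\left(14 \right)} = \sqrt{175 - 25} + \left(-10 + 2 \cdot 14^{2}\right)^{2} = \sqrt{150} + \left(-10 + 2 \cdot 196\right)^{2} = 5 \sqrt{6} + \left(-10 + 392\right)^{2} = 5 \sqrt{6} + 382^{2} = 5 \sqrt{6} + 145924 = 145924 + 5 \sqrt{6}$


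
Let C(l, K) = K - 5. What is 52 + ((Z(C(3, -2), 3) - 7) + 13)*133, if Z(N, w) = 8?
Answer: 1914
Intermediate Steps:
C(l, K) = -5 + K
52 + ((Z(C(3, -2), 3) - 7) + 13)*133 = 52 + ((8 - 7) + 13)*133 = 52 + (1 + 13)*133 = 52 + 14*133 = 52 + 1862 = 1914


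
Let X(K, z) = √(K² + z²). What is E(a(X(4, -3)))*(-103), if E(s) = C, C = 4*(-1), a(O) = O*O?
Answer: 412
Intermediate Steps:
a(O) = O²
C = -4
E(s) = -4
E(a(X(4, -3)))*(-103) = -4*(-103) = 412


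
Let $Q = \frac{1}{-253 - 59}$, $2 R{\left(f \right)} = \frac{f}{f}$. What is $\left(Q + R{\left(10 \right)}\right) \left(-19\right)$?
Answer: $- \frac{2945}{312} \approx -9.4391$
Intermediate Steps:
$R{\left(f \right)} = \frac{1}{2}$ ($R{\left(f \right)} = \frac{f \frac{1}{f}}{2} = \frac{1}{2} \cdot 1 = \frac{1}{2}$)
$Q = - \frac{1}{312}$ ($Q = \frac{1}{-312} = - \frac{1}{312} \approx -0.0032051$)
$\left(Q + R{\left(10 \right)}\right) \left(-19\right) = \left(- \frac{1}{312} + \frac{1}{2}\right) \left(-19\right) = \frac{155}{312} \left(-19\right) = - \frac{2945}{312}$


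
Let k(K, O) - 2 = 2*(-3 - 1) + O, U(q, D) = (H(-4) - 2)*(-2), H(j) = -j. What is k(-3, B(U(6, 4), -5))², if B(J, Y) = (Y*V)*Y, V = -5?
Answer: 17161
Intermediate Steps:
U(q, D) = -4 (U(q, D) = (-1*(-4) - 2)*(-2) = (4 - 2)*(-2) = 2*(-2) = -4)
B(J, Y) = -5*Y² (B(J, Y) = (Y*(-5))*Y = (-5*Y)*Y = -5*Y²)
k(K, O) = -6 + O (k(K, O) = 2 + (2*(-3 - 1) + O) = 2 + (2*(-4) + O) = 2 + (-8 + O) = -6 + O)
k(-3, B(U(6, 4), -5))² = (-6 - 5*(-5)²)² = (-6 - 5*25)² = (-6 - 125)² = (-131)² = 17161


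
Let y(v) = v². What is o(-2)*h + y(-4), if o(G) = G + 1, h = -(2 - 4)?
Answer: 14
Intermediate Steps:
h = 2 (h = -1*(-2) = 2)
o(G) = 1 + G
o(-2)*h + y(-4) = (1 - 2)*2 + (-4)² = -1*2 + 16 = -2 + 16 = 14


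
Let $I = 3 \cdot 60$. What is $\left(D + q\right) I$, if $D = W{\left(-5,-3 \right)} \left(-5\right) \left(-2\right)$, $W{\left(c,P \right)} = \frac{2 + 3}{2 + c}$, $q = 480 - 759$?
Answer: $-53220$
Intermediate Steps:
$q = -279$
$W{\left(c,P \right)} = \frac{5}{2 + c}$
$I = 180$
$D = - \frac{50}{3}$ ($D = \frac{5}{2 - 5} \left(-5\right) \left(-2\right) = \frac{5}{-3} \left(-5\right) \left(-2\right) = 5 \left(- \frac{1}{3}\right) \left(-5\right) \left(-2\right) = \left(- \frac{5}{3}\right) \left(-5\right) \left(-2\right) = \frac{25}{3} \left(-2\right) = - \frac{50}{3} \approx -16.667$)
$\left(D + q\right) I = \left(- \frac{50}{3} - 279\right) 180 = \left(- \frac{887}{3}\right) 180 = -53220$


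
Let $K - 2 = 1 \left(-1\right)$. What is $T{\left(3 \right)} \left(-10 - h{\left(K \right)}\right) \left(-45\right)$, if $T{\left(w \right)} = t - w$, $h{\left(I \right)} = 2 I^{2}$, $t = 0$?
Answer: $-1620$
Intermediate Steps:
$K = 1$ ($K = 2 + 1 \left(-1\right) = 2 - 1 = 1$)
$T{\left(w \right)} = - w$ ($T{\left(w \right)} = 0 - w = - w$)
$T{\left(3 \right)} \left(-10 - h{\left(K \right)}\right) \left(-45\right) = \left(-1\right) 3 \left(-10 - 2 \cdot 1^{2}\right) \left(-45\right) = - 3 \left(-10 - 2 \cdot 1\right) \left(-45\right) = - 3 \left(-10 - 2\right) \left(-45\right) = \left(-3\right) \left(-12\right) \left(-45\right) = 36 \left(-45\right) = -1620$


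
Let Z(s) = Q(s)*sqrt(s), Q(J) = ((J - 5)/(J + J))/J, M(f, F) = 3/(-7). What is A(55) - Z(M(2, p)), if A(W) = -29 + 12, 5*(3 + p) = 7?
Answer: -17 + 19*I*sqrt(21)/9 ≈ -17.0 + 9.6743*I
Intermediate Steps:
p = -8/5 (p = -3 + (1/5)*7 = -3 + 7/5 = -8/5 ≈ -1.6000)
M(f, F) = -3/7 (M(f, F) = 3*(-1/7) = -3/7)
Q(J) = (-5 + J)/(2*J**2) (Q(J) = ((-5 + J)/((2*J)))/J = ((-5 + J)*(1/(2*J)))/J = ((-5 + J)/(2*J))/J = (-5 + J)/(2*J**2))
A(W) = -17
Z(s) = (-5 + s)/(2*s**(3/2)) (Z(s) = ((-5 + s)/(2*s**2))*sqrt(s) = (-5 + s)/(2*s**(3/2)))
A(55) - Z(M(2, p)) = -17 - (-5 - 3/7)/(2*(-3/7)**(3/2)) = -17 - 7*I*sqrt(21)/9*(-38)/(2*7) = -17 - (-19)*I*sqrt(21)/9 = -17 + 19*I*sqrt(21)/9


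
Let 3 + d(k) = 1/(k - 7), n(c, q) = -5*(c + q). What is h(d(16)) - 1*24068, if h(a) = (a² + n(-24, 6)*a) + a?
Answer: -1970126/81 ≈ -24323.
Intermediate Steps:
n(c, q) = -5*c - 5*q
d(k) = -3 + 1/(-7 + k) (d(k) = -3 + 1/(k - 7) = -3 + 1/(-7 + k))
h(a) = a² + 91*a (h(a) = (a² + (-5*(-24) - 5*6)*a) + a = (a² + (120 - 30)*a) + a = (a² + 90*a) + a = a² + 91*a)
h(d(16)) - 1*24068 = ((22 - 3*16)/(-7 + 16))*(91 + (22 - 3*16)/(-7 + 16)) - 1*24068 = ((22 - 48)/9)*(91 + (22 - 48)/9) - 24068 = ((⅑)*(-26))*(91 + (⅑)*(-26)) - 24068 = -26*(91 - 26/9)/9 - 24068 = -26/9*793/9 - 24068 = -20618/81 - 24068 = -1970126/81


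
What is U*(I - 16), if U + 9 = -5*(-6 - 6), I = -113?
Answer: -6579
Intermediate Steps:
U = 51 (U = -9 - 5*(-6 - 6) = -9 - 5*(-12) = -9 + 60 = 51)
U*(I - 16) = 51*(-113 - 16) = 51*(-129) = -6579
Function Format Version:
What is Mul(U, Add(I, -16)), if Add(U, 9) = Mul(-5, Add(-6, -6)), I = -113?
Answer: -6579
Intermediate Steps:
U = 51 (U = Add(-9, Mul(-5, Add(-6, -6))) = Add(-9, Mul(-5, -12)) = Add(-9, 60) = 51)
Mul(U, Add(I, -16)) = Mul(51, Add(-113, -16)) = Mul(51, -129) = -6579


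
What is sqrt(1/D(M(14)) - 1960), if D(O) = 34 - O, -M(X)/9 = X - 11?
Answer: I*sqrt(7293099)/61 ≈ 44.272*I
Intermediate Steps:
M(X) = 99 - 9*X (M(X) = -9*(X - 11) = -9*(-11 + X) = 99 - 9*X)
sqrt(1/D(M(14)) - 1960) = sqrt(1/(34 - (99 - 9*14)) - 1960) = sqrt(1/(34 - (99 - 126)) - 1960) = sqrt(1/(34 - 1*(-27)) - 1960) = sqrt(1/(34 + 27) - 1960) = sqrt(1/61 - 1960) = sqrt(-119559/61) = I*sqrt(7293099)/61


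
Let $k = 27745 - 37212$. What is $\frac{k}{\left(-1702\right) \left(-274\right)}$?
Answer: $- \frac{9467}{466348} \approx -0.0203$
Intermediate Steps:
$k = -9467$
$\frac{k}{\left(-1702\right) \left(-274\right)} = - \frac{9467}{\left(-1702\right) \left(-274\right)} = - \frac{9467}{466348}$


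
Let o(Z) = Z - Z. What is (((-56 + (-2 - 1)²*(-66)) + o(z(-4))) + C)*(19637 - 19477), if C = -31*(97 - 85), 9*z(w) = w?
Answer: -163520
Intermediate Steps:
z(w) = w/9
o(Z) = 0
C = -372 (C = -31*12 = -372)
(((-56 + (-2 - 1)²*(-66)) + o(z(-4))) + C)*(19637 - 19477) = (((-56 + (-2 - 1)²*(-66)) + 0) - 372)*(19637 - 19477) = (((-56 + (-3)²*(-66)) + 0) - 372)*160 = (((-56 + 9*(-66)) + 0) - 372)*160 = (((-56 - 594) + 0) - 372)*160 = ((-650 + 0) - 372)*160 = (-650 - 372)*160 = -1022*160 = -163520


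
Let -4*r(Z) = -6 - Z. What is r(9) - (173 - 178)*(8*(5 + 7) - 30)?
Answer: 1335/4 ≈ 333.75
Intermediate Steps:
r(Z) = 3/2 + Z/4 (r(Z) = -(-6 - Z)/4 = 3/2 + Z/4)
r(9) - (173 - 178)*(8*(5 + 7) - 30) = (3/2 + (1/4)*9) - (173 - 178)*(8*(5 + 7) - 30) = (3/2 + 9/4) - (-5)*(8*12 - 30) = 15/4 - (-5)*(96 - 30) = 15/4 - (-5)*66 = 15/4 - 1*(-330) = 15/4 + 330 = 1335/4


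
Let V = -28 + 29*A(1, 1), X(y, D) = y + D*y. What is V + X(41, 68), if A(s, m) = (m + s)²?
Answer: 2917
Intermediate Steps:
V = 88 (V = -28 + 29*(1 + 1)² = -28 + 29*2² = -28 + 29*4 = -28 + 116 = 88)
V + X(41, 68) = 88 + 41*(1 + 68) = 88 + 41*69 = 88 + 2829 = 2917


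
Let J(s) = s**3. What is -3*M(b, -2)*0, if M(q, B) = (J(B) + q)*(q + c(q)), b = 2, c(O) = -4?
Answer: 0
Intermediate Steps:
M(q, B) = (-4 + q)*(q + B**3) (M(q, B) = (B**3 + q)*(q - 4) = (q + B**3)*(-4 + q) = (-4 + q)*(q + B**3))
-3*M(b, -2)*0 = -3*(2**2 - 4*2 - 4*(-2)**3 + 2*(-2)**3)*0 = -3*(4 - 8 - 4*(-8) + 2*(-8))*0 = -3*(4 - 8 + 32 - 16)*0 = -3*12*0 = -36*0 = 0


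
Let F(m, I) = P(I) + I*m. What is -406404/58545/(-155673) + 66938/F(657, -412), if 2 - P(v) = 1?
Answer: -3227273072182/13052757878895 ≈ -0.24725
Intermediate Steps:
P(v) = 1 (P(v) = 2 - 1*1 = 2 - 1 = 1)
F(m, I) = 1 + I*m
-406404/58545/(-155673) + 66938/F(657, -412) = -406404/58545/(-155673) + 66938/(1 - 412*657) = -406404*1/58545*(-1/155673) + 66938/(1 - 270684) = -45156/6505*(-1/155673) + 66938/(-270683) = 15052/337550955 + 66938*(-1/270683) = 15052/337550955 - 66938/270683 = -3227273072182/13052757878895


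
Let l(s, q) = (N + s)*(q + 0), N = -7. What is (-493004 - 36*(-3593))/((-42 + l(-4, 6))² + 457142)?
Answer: -181828/234403 ≈ -0.77571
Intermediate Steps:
l(s, q) = q*(-7 + s) (l(s, q) = (-7 + s)*(q + 0) = (-7 + s)*q = q*(-7 + s))
(-493004 - 36*(-3593))/((-42 + l(-4, 6))² + 457142) = (-493004 - 36*(-3593))/((-42 + 6*(-7 - 4))² + 457142) = (-493004 + 129348)/((-42 + 6*(-11))² + 457142) = -363656/((-42 - 66)² + 457142) = -363656/((-108)² + 457142) = -363656/(11664 + 457142) = -363656/468806 = -363656*1/468806 = -181828/234403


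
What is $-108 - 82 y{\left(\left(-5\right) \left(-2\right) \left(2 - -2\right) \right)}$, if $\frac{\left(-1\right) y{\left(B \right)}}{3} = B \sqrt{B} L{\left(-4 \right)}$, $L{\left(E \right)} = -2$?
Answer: $-108 - 39360 \sqrt{10} \approx -1.2458 \cdot 10^{5}$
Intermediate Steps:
$y{\left(B \right)} = 6 B^{\frac{3}{2}}$ ($y{\left(B \right)} = - 3 B \sqrt{B} \left(-2\right) = - 3 B^{\frac{3}{2}} \left(-2\right) = - 3 \left(- 2 B^{\frac{3}{2}}\right) = 6 B^{\frac{3}{2}}$)
$-108 - 82 y{\left(\left(-5\right) \left(-2\right) \left(2 - -2\right) \right)} = -108 - 82 \cdot 6 \left(\left(-5\right) \left(-2\right) \left(2 - -2\right)\right)^{\frac{3}{2}} = -108 - 82 \cdot 6 \left(10 \left(2 + 2\right)\right)^{\frac{3}{2}} = -108 - 82 \cdot 6 \left(10 \cdot 4\right)^{\frac{3}{2}} = -108 - 82 \cdot 6 \cdot 40^{\frac{3}{2}} = -108 - 82 \cdot 6 \cdot 80 \sqrt{10} = -108 - 82 \cdot 480 \sqrt{10} = -108 - 39360 \sqrt{10}$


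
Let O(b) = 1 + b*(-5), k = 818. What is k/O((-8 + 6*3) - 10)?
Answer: 818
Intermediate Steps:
O(b) = 1 - 5*b
k/O((-8 + 6*3) - 10) = 818/(1 - 5*((-8 + 6*3) - 10)) = 818/(1 - 5*((-8 + 18) - 10)) = 818/(1 - 5*(10 - 10)) = 818/(1 - 5*0) = 818/(1 + 0) = 818/1 = 818*1 = 818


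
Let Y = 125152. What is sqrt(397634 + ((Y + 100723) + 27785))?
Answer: 3*sqrt(72366) ≈ 807.03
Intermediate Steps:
sqrt(397634 + ((Y + 100723) + 27785)) = sqrt(397634 + ((125152 + 100723) + 27785)) = sqrt(397634 + (225875 + 27785)) = sqrt(397634 + 253660) = sqrt(651294) = 3*sqrt(72366)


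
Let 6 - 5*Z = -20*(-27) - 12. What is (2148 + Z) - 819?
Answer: 6123/5 ≈ 1224.6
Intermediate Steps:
Z = -522/5 (Z = 6/5 - (-20*(-27) - 12)/5 = 6/5 - (540 - 12)/5 = 6/5 - 1/5*528 = 6/5 - 528/5 = -522/5 ≈ -104.40)
(2148 + Z) - 819 = (2148 - 522/5) - 819 = 10218/5 - 819 = 6123/5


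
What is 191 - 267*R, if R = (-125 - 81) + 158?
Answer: 13007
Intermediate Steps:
R = -48 (R = -206 + 158 = -48)
191 - 267*R = 191 - 267*(-48) = 191 + 12816 = 13007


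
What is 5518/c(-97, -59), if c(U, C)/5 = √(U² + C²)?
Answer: 2759*√12890/32225 ≈ 9.7204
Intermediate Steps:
c(U, C) = 5*√(C² + U²) (c(U, C) = 5*√(U² + C²) = 5*√(C² + U²))
5518/c(-97, -59) = 5518/((5*√((-59)² + (-97)²))) = 5518/((5*√(3481 + 9409))) = 5518/((5*√12890)) = 5518*(√12890/64450) = 2759*√12890/32225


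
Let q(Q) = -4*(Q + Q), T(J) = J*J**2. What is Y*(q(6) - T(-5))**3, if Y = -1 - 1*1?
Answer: -913066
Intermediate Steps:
T(J) = J**3
q(Q) = -8*Q (q(Q) = -4*2*Q = -8*Q)
Y = -2 (Y = -1 - 1 = -2)
Y*(q(6) - T(-5))**3 = -2*(-8*6 - 1*(-5)**3)**3 = -2*(-48 - 1*(-125))**3 = -2*(-48 + 125)**3 = -2*77**3 = -2*456533 = -913066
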